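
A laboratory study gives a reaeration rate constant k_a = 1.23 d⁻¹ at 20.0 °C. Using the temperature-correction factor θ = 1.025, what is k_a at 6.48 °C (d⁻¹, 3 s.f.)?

k_a(T₂) = k_a(T₁) · θ^(T₂−T₁) = 1.23 × 1.025^(6.48−20.0)
= 1.23 × 1.025^-13.5 = 1.23 × 0.7162 = 0.8809 d⁻¹.

k_a ≈ 0.881 d⁻¹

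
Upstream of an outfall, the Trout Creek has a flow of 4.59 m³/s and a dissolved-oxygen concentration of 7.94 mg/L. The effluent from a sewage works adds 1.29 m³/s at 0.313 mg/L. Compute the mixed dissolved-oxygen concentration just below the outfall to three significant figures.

6.27 mg/L

Flow-weighted mixing: C = (Q_r C_r + Q_w C_w)/(Q_r + Q_w)
= (4.59×7.94 + 1.29×0.313)/(4.59 + 1.29) = 36.85/5.880 = 6.267 mg/L.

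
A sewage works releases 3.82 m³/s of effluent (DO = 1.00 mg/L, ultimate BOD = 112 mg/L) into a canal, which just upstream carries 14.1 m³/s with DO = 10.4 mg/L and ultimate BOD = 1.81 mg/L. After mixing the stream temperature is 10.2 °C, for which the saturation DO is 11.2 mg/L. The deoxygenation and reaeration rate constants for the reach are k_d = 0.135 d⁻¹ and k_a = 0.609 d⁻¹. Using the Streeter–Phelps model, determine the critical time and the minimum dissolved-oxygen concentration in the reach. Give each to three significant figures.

Mixed DO = (14.1×10.4 + 3.82×1.00)/(14.1+3.82) = 150.5/17.92 = 8.396 mg/L.
Mixed L₀ = (14.1×1.81 + 3.82×112)/(17.92) = 453.4/17.92 = 25.30 mg/L.
Initial deficit D₀ = C_s − DO₀ = 11.2 − 8.396 = 2.804 mg/L.
t_c = (1/0.4740) ln[(0.609/0.135)(1 − 2.804×0.4740/(0.135×25.30))] = 2.110 × ln(2.756) = 2.139 d.
D_c = (0.135/0.609) × 25.30 × e^(−0.135×2.139) = 0.2217 × 25.30 × 0.7492 = 4.202 mg/L.
Minimum DO = 11.2 − 4.202 = 6.998 mg/L.

t_c ≈ 2.14 d; minimum DO ≈ 7.00 mg/L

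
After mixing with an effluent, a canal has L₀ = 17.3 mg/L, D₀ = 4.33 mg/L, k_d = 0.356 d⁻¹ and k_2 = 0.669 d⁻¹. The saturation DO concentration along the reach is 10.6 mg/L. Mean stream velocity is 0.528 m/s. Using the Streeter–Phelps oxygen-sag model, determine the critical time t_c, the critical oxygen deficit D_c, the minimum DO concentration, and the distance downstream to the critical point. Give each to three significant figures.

t_c = [1/(k_2−k_d)] ln[(k_2/k_d)(1 − D₀(k_2−k_d)/(k_d L₀))]
= [1/(0.669−0.356)] ln[(0.669/0.356)(1 − 4.33×0.3130/(0.356×17.3))]
= (1/0.3130) ln[1.879 × 0.7799] = 3.195 × ln(1.466) = 3.195 × 0.3823 = 1.221 d.
D_c = (k_d/k_2) L₀ e^(−k_d t_c) = (0.356/0.669) × 17.3 × e^(−0.356×1.221) = 0.5321 × 17.3 × 0.6474 = 5.960 mg/L.
Minimum DO = C_s − D_c = 10.6 − 5.960 = 4.640 mg/L.
x_c = v t_c = 0.528 m/s × 1.221 d × 86400 s/d = 55720 m ≈ 55.7 km.

t_c ≈ 1.22 d; D_c ≈ 5.96 mg/L; min DO ≈ 4.64 mg/L; x_c ≈ 55.7 km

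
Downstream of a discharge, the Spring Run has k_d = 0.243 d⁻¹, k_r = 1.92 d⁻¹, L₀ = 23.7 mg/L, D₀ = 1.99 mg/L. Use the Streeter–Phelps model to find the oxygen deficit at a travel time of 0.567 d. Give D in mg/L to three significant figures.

k_d L₀/(k_r−k_d) = 0.243×23.7/(1.92−0.243) = 5.759/1.677 = 3.434 mg/L.
e^(−k_d t) = e^(−0.243×0.5670) = 0.8713; e^(−k_r t) = e^(−1.92×0.5670) = 0.3367.
D = 3.434 × (0.8713 − 0.3367) + 1.99 × 0.3367 = 1.836 + 0.6700 = 2.506 mg/L.

D ≈ 2.51 mg/L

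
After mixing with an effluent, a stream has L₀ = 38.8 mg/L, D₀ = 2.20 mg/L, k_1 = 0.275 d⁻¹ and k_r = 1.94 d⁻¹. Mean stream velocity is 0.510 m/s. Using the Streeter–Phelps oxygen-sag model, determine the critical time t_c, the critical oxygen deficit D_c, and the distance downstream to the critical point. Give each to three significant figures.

t_c ≈ 0.921 d; D_c ≈ 4.27 mg/L; x_c ≈ 40.6 km

t_c = [1/(k_r−k_1)] ln[(k_r/k_1)(1 − D₀(k_r−k_1)/(k_1 L₀))]
= [1/(1.94−0.275)] ln[(1.94/0.275)(1 − 2.20×1.665/(0.275×38.8))]
= (1/1.665) ln[7.055 × 0.6567] = 0.6006 × ln(4.633) = 0.6006 × 1.533 = 0.9208 d.
D_c = (k_1/k_r) L₀ e^(−k_1 t_c) = (0.275/1.94) × 38.8 × e^(−0.275×0.9208) = 0.1418 × 38.8 × 0.7763 = 4.270 mg/L.
x_c = v t_c = 0.510 m/s × 0.9208 d × 86400 s/d = 40570 m ≈ 40.6 km.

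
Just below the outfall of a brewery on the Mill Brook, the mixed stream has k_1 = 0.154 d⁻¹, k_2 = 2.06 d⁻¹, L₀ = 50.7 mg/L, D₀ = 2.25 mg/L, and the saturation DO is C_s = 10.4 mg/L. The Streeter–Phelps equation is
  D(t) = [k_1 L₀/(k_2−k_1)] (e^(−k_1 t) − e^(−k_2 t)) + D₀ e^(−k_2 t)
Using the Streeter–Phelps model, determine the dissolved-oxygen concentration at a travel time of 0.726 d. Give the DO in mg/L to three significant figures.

DO ≈ 7.15 mg/L

k_1 L₀/(k_2−k_1) = 0.154×50.7/(2.06−0.154) = 7.808/1.906 = 4.096 mg/L.
e^(−k_1 t) = e^(−0.154×0.7260) = 0.8942; e^(−k_2 t) = e^(−2.06×0.7260) = 0.2241.
D = 4.096 × (0.8942 − 0.2241) + 2.25 × 0.2241 = 2.745 + 0.5043 = 3.249 mg/L.
DO = C_s − D = 10.4 − 3.249 = 7.151 mg/L.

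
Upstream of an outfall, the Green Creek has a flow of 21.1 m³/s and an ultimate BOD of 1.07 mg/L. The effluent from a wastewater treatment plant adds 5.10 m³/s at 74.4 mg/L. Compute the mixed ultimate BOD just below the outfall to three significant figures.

Flow-weighted mixing: C = (Q_r C_r + Q_w C_w)/(Q_r + Q_w)
= (21.1×1.07 + 5.10×74.4)/(21.1 + 5.10) = 402.0/26.20 = 15.34 mg/L.

15.3 mg/L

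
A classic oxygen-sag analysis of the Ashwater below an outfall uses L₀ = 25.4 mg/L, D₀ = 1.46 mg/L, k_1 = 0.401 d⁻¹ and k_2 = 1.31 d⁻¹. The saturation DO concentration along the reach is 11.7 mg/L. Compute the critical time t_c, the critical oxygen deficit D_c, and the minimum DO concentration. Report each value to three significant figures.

With k_2/k_1 = 3.267 and 1 − D₀(k_2−k_1)/(k_1 L₀) = 0.8697,
t_c = ln(3.267 × 0.8697) / (1.31 − 0.401) = ln(2.841) / 0.9090 = 1.044/0.9090 = 1.149 d.
L(t_c) = L₀ e^(−k_1 t_c) = 25.4 × 0.6309 = 16.02 mg/L, and at the critical point k_2 D_c = k_1 L, so D_c = (0.401/1.31) × 16.02 = 4.905 mg/L.
Minimum DO = C_s − D_c = 11.7 − 4.905 = 6.795 mg/L.

t_c ≈ 1.15 d; D_c ≈ 4.91 mg/L; min DO ≈ 6.79 mg/L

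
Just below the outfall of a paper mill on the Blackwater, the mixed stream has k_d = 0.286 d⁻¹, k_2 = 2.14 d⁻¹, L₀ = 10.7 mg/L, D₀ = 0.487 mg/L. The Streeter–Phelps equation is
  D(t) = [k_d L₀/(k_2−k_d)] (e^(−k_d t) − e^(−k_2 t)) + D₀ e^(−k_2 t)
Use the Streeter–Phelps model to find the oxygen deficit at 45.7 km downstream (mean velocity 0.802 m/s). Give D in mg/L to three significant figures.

D ≈ 1.08 mg/L

Travel time t = x/v = 45.7 km / (0.802 m/s) = 45700 m / 0.802 m/s = 56980 s = 0.6595 d.
k_d L₀/(k_2−k_d) = 0.286×10.7/(2.14−0.286) = 3.060/1.854 = 1.651 mg/L.
e^(−k_d t) = e^(−0.286×0.6595) = 0.8281; e^(−k_2 t) = e^(−2.14×0.6595) = 0.2438.
D = 1.651 × (0.8281 − 0.2438) + 0.487 × 0.2438 = 0.9644 + 0.1187 = 1.083 mg/L.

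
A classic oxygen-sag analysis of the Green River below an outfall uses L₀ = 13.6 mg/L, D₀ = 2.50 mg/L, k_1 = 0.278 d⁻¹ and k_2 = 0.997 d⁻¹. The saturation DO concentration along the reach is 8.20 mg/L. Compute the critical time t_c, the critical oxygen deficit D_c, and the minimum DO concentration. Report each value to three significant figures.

t_c ≈ 0.879 d; D_c ≈ 2.97 mg/L; min DO ≈ 5.23 mg/L

With k_2/k_1 = 3.586 and 1 − D₀(k_2−k_1)/(k_1 L₀) = 0.5246,
t_c = ln(3.586 × 0.5246) / (0.997 − 0.278) = ln(1.881) / 0.7190 = 0.6320/0.7190 = 0.8789 d.
L(t_c) = L₀ e^(−k_1 t_c) = 13.6 × 0.7832 = 10.65 mg/L, and at the critical point k_2 D_c = k_1 L, so D_c = (0.278/0.997) × 10.65 = 2.970 mg/L.
Minimum DO = C_s − D_c = 8.20 − 2.970 = 5.230 mg/L.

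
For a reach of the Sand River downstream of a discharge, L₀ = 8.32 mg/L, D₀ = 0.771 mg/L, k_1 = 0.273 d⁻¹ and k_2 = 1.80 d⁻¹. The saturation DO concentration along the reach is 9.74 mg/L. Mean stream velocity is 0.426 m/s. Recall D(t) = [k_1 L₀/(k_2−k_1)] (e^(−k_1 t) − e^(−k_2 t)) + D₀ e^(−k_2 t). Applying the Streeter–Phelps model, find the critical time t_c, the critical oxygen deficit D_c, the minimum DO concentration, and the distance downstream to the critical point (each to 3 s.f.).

At the critical point dD/dt = 0, so k_1 L₀ e^(−k_1 t) = k_2 D. Substituting D(t) from the Streeter–Phelps equation and solving for t gives
t_c = ln[(k_2/k_1)(1 − D₀(k_2−k_1)/(k_1 L₀))] / (k_2−k_1).
Here k_2−k_1 = 1.527 d⁻¹ and 1 − D₀(k_2−k_1)/(k_1 L₀) = 1 − 0.771×1.527/(0.273×8.32) = 0.4817, so
t_c = ln(6.593 × 0.4817) / 1.527 = 1.156 / 1.527 = 0.7568 d.
D_c = (k_1/k_2) L₀ e^(−k_1 t_c) = (0.273/1.80) × 8.32 × e^(−0.273×0.7568) = 0.1517 × 8.32 × 0.8133 = 1.026 mg/L.
Minimum DO = C_s − D_c = 9.74 − 1.026 = 8.714 mg/L.
x_c = v t_c = 0.426 m/s × 0.7568 d × 86400 s/d = 27850 m ≈ 27.9 km.

t_c ≈ 0.757 d; D_c ≈ 1.03 mg/L; min DO ≈ 8.71 mg/L; x_c ≈ 27.9 km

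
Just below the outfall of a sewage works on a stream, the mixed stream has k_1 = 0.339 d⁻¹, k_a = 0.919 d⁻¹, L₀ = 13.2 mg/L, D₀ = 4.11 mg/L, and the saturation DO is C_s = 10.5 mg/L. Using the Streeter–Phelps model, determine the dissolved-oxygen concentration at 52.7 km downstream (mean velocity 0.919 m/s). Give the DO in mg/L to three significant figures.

DO ≈ 6.30 mg/L

Travel time t = x/v = 52.7 km / (0.919 m/s) = 52700 m / 0.919 m/s = 57340 s = 0.6637 d.
k_1 L₀/(k_a−k_1) = 0.339×13.2/(0.919−0.339) = 4.475/0.5800 = 7.715 mg/L.
e^(−k_1 t) = e^(−0.339×0.6637) = 0.7985; e^(−k_a t) = e^(−0.919×0.6637) = 0.5434.
D = 7.715 × (0.7985 − 0.5434) + 4.11 × 0.5434 = 1.968 + 2.233 = 4.202 mg/L.
DO = C_s − D = 10.5 − 4.202 = 6.298 mg/L.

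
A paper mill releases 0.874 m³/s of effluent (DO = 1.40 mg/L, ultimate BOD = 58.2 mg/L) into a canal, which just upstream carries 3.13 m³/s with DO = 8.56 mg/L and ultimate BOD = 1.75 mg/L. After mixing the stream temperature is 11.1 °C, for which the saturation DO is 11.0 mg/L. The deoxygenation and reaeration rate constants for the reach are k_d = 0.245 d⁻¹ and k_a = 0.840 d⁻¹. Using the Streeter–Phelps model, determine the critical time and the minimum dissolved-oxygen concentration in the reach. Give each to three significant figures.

Mixed DO = (3.13×8.56 + 0.874×1.40)/(3.13+0.874) = 28.02/4.004 = 6.997 mg/L.
Mixed L₀ = (3.13×1.75 + 0.874×58.2)/(4.004) = 56.34/4.004 = 14.07 mg/L.
Initial deficit D₀ = C_s − DO₀ = 11.0 − 6.997 = 4.003 mg/L.
t_c = (1/0.5950) ln[(0.840/0.245)(1 − 4.003×0.5950/(0.245×14.07))] = 1.681 × ln(1.060) = 0.09796 d.
D_c = (0.245/0.840) × 14.07 × e^(−0.245×0.09796) = 0.2917 × 14.07 × 0.9763 = 4.007 mg/L.
Minimum DO = 11.0 − 4.007 = 6.993 mg/L.

t_c ≈ 0.0980 d; minimum DO ≈ 6.99 mg/L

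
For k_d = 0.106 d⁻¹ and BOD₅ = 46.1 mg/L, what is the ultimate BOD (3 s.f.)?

BOD₅ = L₀(1 − e^(−5k_d)) ⇒ L₀ = BOD₅ / (1 − e^(−5×0.106))
= 46.1 / (1 − 0.5886) = 46.1 / 0.4114 = 112.1 mg/L.

L₀ ≈ 112 mg/L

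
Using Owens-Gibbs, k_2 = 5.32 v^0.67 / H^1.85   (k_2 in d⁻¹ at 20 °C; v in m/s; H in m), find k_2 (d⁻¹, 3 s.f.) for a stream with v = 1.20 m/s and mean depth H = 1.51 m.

k_2 ≈ 2.80 d⁻¹

k_2 = 5.32 × 1.20^0.67 / 1.51^1.85 = 5.32 × 1.130 / 2.143 = 2.805 d⁻¹.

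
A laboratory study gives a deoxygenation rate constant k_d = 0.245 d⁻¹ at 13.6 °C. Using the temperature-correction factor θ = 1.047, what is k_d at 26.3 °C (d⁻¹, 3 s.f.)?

k_d(T₂) = k_d(T₁) · θ^(T₂−T₁) = 0.245 × 1.047^(26.3−13.6)
= 0.245 × 1.047^12.7 = 0.245 × 1.792 = 0.4390 d⁻¹.

k_d ≈ 0.439 d⁻¹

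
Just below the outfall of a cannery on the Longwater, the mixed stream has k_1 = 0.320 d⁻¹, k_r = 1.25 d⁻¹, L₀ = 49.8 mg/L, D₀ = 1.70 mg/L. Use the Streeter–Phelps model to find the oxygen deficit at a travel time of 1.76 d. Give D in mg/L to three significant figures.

k_1 L₀/(k_r−k_1) = 0.320×49.8/(1.25−0.320) = 15.94/0.9300 = 17.14 mg/L.
e^(−k_1 t) = e^(−0.320×1.760) = 0.5694; e^(−k_r t) = e^(−1.25×1.760) = 0.1108.
D = 17.14 × (0.5694 − 0.1108) + 1.70 × 0.1108 = 7.858 + 0.1884 = 8.046 mg/L.

D ≈ 8.05 mg/L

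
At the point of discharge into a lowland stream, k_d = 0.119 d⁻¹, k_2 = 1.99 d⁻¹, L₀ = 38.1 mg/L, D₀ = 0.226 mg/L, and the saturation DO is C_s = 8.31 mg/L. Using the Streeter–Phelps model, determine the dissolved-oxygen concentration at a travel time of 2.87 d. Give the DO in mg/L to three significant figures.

DO ≈ 6.60 mg/L

k_d L₀/(k_2−k_d) = 0.119×38.1/(1.99−0.119) = 4.534/1.871 = 2.423 mg/L.
e^(−k_d t) = e^(−0.119×2.870) = 0.7107; e^(−k_2 t) = e^(−1.99×2.870) = 0.003308.
D = 2.423 × (0.7107 − 0.003308) + 0.226 × 0.003308 = 1.714 + 0.0007477 = 1.715 mg/L.
DO = C_s − D = 8.31 − 1.715 = 6.595 mg/L.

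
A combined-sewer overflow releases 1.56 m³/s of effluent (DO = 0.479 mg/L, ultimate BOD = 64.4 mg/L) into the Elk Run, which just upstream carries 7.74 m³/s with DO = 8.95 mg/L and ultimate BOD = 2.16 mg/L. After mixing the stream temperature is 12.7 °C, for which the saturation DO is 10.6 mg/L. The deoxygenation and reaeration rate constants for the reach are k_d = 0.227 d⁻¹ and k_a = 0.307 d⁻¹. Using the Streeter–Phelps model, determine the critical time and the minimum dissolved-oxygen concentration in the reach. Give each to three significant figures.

Mixed DO = (7.74×8.95 + 1.56×0.479)/(7.74+1.56) = 70.02/9.300 = 7.529 mg/L.
Mixed L₀ = (7.74×2.16 + 1.56×64.4)/(9.300) = 117.2/9.300 = 12.60 mg/L.
Initial deficit D₀ = C_s − DO₀ = 10.6 − 7.529 = 3.071 mg/L.
t_c = (1/0.08000) ln[(0.307/0.227)(1 − 3.071×0.08000/(0.227×12.60))] = 12.50 × ln(1.236) = 2.651 d.
D_c = (0.227/0.307) × 12.60 × e^(−0.227×2.651) = 0.7394 × 12.60 × 0.5478 = 5.104 mg/L.
Minimum DO = 10.6 − 5.104 = 5.496 mg/L.

t_c ≈ 2.65 d; minimum DO ≈ 5.50 mg/L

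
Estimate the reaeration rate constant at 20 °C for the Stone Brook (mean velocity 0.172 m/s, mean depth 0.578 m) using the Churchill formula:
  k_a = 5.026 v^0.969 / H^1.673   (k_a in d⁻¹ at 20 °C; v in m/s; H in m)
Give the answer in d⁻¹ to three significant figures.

k_a ≈ 2.28 d⁻¹

k_a = 5.026 × 0.172^0.969 / 0.578^1.673 = 5.026 × 0.1816 / 0.3997 = 2.284 d⁻¹.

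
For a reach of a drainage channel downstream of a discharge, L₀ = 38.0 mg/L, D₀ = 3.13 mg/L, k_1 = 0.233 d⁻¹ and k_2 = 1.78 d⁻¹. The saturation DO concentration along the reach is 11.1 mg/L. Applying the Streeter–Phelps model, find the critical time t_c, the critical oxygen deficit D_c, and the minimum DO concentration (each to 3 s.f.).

t_c ≈ 0.803 d; D_c ≈ 4.13 mg/L; min DO ≈ 6.97 mg/L

At the critical point dD/dt = 0, so k_1 L₀ e^(−k_1 t) = k_2 D. Substituting D(t) from the Streeter–Phelps equation and solving for t gives
t_c = ln[(k_2/k_1)(1 − D₀(k_2−k_1)/(k_1 L₀))] / (k_2−k_1).
Here k_2−k_1 = 1.547 d⁻¹ and 1 − D₀(k_2−k_1)/(k_1 L₀) = 1 − 3.13×1.547/(0.233×38.0) = 0.4531, so
t_c = ln(7.639 × 0.4531) / 1.547 = 1.242 / 1.547 = 0.8027 d.
L(t_c) = L₀ e^(−k_1 t_c) = 38.0 × 0.8294 = 31.52 mg/L, and at the critical point k_2 D_c = k_1 L, so D_c = (0.233/1.78) × 31.52 = 4.126 mg/L.
Minimum DO = C_s − D_c = 11.1 − 4.126 = 6.974 mg/L.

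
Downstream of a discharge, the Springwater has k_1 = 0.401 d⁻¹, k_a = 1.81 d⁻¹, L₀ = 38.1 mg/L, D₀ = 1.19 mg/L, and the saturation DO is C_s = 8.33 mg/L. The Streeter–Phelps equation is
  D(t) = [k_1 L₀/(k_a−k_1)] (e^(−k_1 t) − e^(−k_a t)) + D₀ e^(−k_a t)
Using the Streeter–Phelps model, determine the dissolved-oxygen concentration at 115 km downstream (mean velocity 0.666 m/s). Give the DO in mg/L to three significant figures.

DO ≈ 3.72 mg/L

Travel time t = x/v = 115 km / (0.666 m/s) = 115000 m / 0.666 m/s = 172700 s = 1.999 d.
k_1 L₀/(k_a−k_1) = 0.401×38.1/(1.81−0.401) = 15.28/1.409 = 10.84 mg/L.
e^(−k_1 t) = e^(−0.401×1.999) = 0.4487; e^(−k_a t) = e^(−1.81×1.999) = 0.02685.
D = 10.84 × (0.4487 − 0.02685) + 1.19 × 0.02685 = 4.574 + 0.03196 = 4.606 mg/L.
DO = C_s − D = 8.33 − 4.606 = 3.724 mg/L.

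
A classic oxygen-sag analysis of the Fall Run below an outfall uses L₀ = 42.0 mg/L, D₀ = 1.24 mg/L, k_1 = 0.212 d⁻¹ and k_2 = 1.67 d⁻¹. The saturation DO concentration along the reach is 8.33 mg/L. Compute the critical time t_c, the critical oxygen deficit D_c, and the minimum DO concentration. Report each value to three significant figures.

At the critical point dD/dt = 0, so k_1 L₀ e^(−k_1 t) = k_2 D. Substituting D(t) from the Streeter–Phelps equation and solving for t gives
t_c = ln[(k_2/k_1)(1 − D₀(k_2−k_1)/(k_1 L₀))] / (k_2−k_1).
Here k_2−k_1 = 1.458 d⁻¹ and 1 − D₀(k_2−k_1)/(k_1 L₀) = 1 − 1.24×1.458/(0.212×42.0) = 0.7970, so
t_c = ln(7.877 × 0.7970) / 1.458 = 1.837 / 1.458 = 1.260 d.
D_c = (k_1/k_2) L₀ e^(−k_1 t_c) = (0.212/1.67) × 42.0 × e^(−0.212×1.260) = 0.1269 × 42.0 × 0.7656 = 4.082 mg/L.
Minimum DO = C_s − D_c = 8.33 − 4.082 = 4.248 mg/L.

t_c ≈ 1.26 d; D_c ≈ 4.08 mg/L; min DO ≈ 4.25 mg/L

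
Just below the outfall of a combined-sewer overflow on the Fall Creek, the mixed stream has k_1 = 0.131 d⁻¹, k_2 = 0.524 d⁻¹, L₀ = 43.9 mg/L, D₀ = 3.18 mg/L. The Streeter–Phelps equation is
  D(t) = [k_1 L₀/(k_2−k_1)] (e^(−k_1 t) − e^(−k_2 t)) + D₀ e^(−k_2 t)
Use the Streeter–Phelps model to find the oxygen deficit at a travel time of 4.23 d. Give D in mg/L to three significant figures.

k_1 L₀/(k_2−k_1) = 0.131×43.9/(0.524−0.131) = 5.751/0.3930 = 14.63 mg/L.
e^(−k_1 t) = e^(−0.131×4.230) = 0.5746; e^(−k_2 t) = e^(−0.524×4.230) = 0.1090.
D = 14.63 × (0.5746 − 0.1090) + 3.18 × 0.1090 = 6.813 + 0.3466 = 7.160 mg/L.

D ≈ 7.16 mg/L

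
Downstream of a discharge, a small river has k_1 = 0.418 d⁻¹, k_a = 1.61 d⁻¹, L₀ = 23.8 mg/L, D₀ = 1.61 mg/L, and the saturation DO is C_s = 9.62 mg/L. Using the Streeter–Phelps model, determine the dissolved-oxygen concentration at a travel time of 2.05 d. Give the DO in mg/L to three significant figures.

DO ≈ 6.33 mg/L

k_1 L₀/(k_a−k_1) = 0.418×23.8/(1.61−0.418) = 9.948/1.192 = 8.346 mg/L.
e^(−k_1 t) = e^(−0.418×2.050) = 0.4245; e^(−k_a t) = e^(−1.61×2.050) = 0.03686.
D = 8.346 × (0.4245 − 0.03686) + 1.61 × 0.03686 = 3.235 + 0.05935 = 3.294 mg/L.
DO = C_s − D = 9.62 − 3.294 = 6.326 mg/L.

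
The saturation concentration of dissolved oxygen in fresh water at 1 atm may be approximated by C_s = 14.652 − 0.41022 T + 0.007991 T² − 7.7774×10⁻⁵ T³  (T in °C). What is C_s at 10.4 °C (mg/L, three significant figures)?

C_s ≈ 11.2 mg/L

C_s = 14.652 − 0.41022×10.4 + 0.007991×10.4² − 7.7774×10⁻⁵×10.4³ = 11.16 mg/L.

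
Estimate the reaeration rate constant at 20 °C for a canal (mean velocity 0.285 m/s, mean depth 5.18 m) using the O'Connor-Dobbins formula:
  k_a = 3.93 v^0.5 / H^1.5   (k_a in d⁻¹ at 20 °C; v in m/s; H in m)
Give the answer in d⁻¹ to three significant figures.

k_a ≈ 0.178 d⁻¹

k_a = 3.93 × 0.285^0.5 / 5.18^1.5 = 3.93 × 0.5339 / 11.79 = 0.1780 d⁻¹.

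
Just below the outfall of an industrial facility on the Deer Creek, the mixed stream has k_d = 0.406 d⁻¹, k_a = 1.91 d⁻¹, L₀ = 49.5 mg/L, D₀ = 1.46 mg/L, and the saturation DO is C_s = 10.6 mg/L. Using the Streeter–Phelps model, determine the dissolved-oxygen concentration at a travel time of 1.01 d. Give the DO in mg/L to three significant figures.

k_d L₀/(k_a−k_d) = 0.406×49.5/(1.91−0.406) = 20.10/1.504 = 13.36 mg/L.
e^(−k_d t) = e^(−0.406×1.010) = 0.6636; e^(−k_a t) = e^(−1.91×1.010) = 0.1453.
D = 13.36 × (0.6636 − 0.1453) + 1.46 × 0.1453 = 6.926 + 0.2121 = 7.138 mg/L.
DO = C_s − D = 10.6 − 7.138 = 3.462 mg/L.

DO ≈ 3.46 mg/L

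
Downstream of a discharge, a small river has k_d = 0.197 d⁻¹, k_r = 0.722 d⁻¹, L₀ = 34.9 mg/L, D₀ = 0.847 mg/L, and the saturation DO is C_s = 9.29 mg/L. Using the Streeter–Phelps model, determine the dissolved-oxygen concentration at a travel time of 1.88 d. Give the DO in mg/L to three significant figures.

DO ≈ 3.40 mg/L

k_d L₀/(k_r−k_d) = 0.197×34.9/(0.722−0.197) = 6.875/0.5250 = 13.10 mg/L.
e^(−k_d t) = e^(−0.197×1.880) = 0.6905; e^(−k_r t) = e^(−0.722×1.880) = 0.2573.
D = 13.10 × (0.6905 − 0.2573) + 0.847 × 0.2573 = 5.672 + 0.2180 = 5.890 mg/L.
DO = C_s − D = 9.29 − 5.890 = 3.400 mg/L.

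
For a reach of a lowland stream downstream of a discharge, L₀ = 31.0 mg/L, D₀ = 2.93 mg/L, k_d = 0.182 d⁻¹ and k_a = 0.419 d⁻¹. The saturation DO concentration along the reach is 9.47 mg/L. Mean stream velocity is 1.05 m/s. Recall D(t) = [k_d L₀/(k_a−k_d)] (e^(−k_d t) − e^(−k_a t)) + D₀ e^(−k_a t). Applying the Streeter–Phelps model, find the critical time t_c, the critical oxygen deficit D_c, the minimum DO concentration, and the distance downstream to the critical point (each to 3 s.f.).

t_c = [1/(k_a−k_d)] ln[(k_a/k_d)(1 − D₀(k_a−k_d)/(k_d L₀))]
= [1/(0.419−0.182)] ln[(0.419/0.182)(1 − 2.93×0.2370/(0.182×31.0))]
= (1/0.2370) ln[2.302 × 0.8769] = 4.219 × ln(2.019) = 4.219 × 0.7025 = 2.964 d.
D_c = (k_d/k_a) L₀ e^(−k_d t_c) = (0.182/0.419) × 31.0 × e^(−0.182×2.964) = 0.4344 × 31.0 × 0.5830 = 7.851 mg/L.
Minimum DO = C_s − D_c = 9.47 − 7.851 = 1.619 mg/L.
x_c = v t_c = 1.05 m/s × 2.964 d × 86400 s/d = 268900 m ≈ 269 km.

t_c ≈ 2.96 d; D_c ≈ 7.85 mg/L; min DO ≈ 1.62 mg/L; x_c ≈ 269 km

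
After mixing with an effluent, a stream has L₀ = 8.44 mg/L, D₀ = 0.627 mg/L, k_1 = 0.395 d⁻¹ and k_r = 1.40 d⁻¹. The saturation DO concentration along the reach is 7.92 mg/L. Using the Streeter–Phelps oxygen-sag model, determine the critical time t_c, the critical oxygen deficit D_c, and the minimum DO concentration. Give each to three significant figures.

t_c ≈ 1.05 d; D_c ≈ 1.57 mg/L; min DO ≈ 6.35 mg/L

t_c = [1/(k_r−k_1)] ln[(k_r/k_1)(1 − D₀(k_r−k_1)/(k_1 L₀))]
= [1/(1.40−0.395)] ln[(1.40/0.395)(1 − 0.627×1.005/(0.395×8.44))]
= (1/1.005) ln[3.544 × 0.8110] = 0.9950 × ln(2.874) = 0.9950 × 1.056 = 1.051 d.
L(t_c) = L₀ e^(−k_1 t_c) = 8.44 × 0.6604 = 5.573 mg/L, and at the critical point k_r D_c = k_1 L, so D_c = (0.395/1.40) × 5.573 = 1.572 mg/L.
Minimum DO = C_s − D_c = 7.92 − 1.572 = 6.348 mg/L.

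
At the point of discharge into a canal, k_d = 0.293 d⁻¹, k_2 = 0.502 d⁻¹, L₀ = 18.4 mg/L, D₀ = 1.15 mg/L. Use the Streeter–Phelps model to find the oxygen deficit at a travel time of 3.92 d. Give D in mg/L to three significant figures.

k_d L₀/(k_2−k_d) = 0.293×18.4/(0.502−0.293) = 5.391/0.2090 = 25.80 mg/L.
e^(−k_d t) = e^(−0.293×3.920) = 0.3171; e^(−k_2 t) = e^(−0.502×3.920) = 0.1398.
D = 25.80 × (0.3171 − 0.1398) + 1.15 × 0.1398 = 4.574 + 0.1607 = 4.735 mg/L.

D ≈ 4.74 mg/L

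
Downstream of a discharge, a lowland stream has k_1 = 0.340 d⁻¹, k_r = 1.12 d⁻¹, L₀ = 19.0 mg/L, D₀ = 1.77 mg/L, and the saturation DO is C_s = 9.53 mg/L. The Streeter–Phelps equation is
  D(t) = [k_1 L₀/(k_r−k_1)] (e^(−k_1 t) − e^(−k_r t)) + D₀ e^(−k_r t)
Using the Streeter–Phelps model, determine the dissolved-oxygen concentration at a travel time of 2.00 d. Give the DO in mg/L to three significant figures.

DO ≈ 6.03 mg/L

k_1 L₀/(k_r−k_1) = 0.340×19.0/(1.12−0.340) = 6.460/0.7800 = 8.282 mg/L.
e^(−k_1 t) = e^(−0.340×2.000) = 0.5066; e^(−k_r t) = e^(−1.12×2.000) = 0.1065.
D = 8.282 × (0.5066 − 0.1065) + 1.77 × 0.1065 = 3.314 + 0.1884 = 3.503 mg/L.
DO = C_s − D = 9.53 − 3.503 = 6.027 mg/L.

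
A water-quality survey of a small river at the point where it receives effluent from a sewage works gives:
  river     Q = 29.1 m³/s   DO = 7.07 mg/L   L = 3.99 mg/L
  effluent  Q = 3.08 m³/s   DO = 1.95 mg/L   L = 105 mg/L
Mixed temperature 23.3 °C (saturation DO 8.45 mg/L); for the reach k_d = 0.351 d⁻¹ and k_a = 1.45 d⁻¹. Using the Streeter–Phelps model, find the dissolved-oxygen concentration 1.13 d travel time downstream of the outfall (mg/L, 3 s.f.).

Mixed DO = (29.1×7.07 + 3.08×1.95)/(29.1+3.08) = 211.7/32.18 = 6.580 mg/L.
Mixed L₀ = (29.1×3.99 + 3.08×105)/(32.18) = 439.5/32.18 = 13.66 mg/L.
Initial deficit D₀ = C_s − DO₀ = 8.45 − 6.580 = 1.870 mg/L.
D(1.13) = [0.351×13.66/(1.45−0.351)](e^(−0.351×1.13) − e^(−1.45×1.13)) + 1.870 e^(−1.45×1.13)
= 4.362 × (0.6726 − 0.1943) + 1.870 × 0.1943 = 2.450 mg/L.
DO = 8.45 − 2.450 = 6.000 mg/L.

DO ≈ 6.00 mg/L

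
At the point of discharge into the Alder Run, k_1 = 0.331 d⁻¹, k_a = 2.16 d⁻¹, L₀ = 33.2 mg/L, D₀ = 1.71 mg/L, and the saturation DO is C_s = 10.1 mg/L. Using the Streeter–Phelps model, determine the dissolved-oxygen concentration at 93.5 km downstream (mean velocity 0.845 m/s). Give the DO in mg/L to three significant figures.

Travel time t = x/v = 93.5 km / (0.845 m/s) = 93500 m / 0.845 m/s = 110700 s = 1.281 d.
k_1 L₀/(k_a−k_1) = 0.331×33.2/(2.16−0.331) = 10.99/1.829 = 6.008 mg/L.
e^(−k_1 t) = e^(−0.331×1.281) = 0.6545; e^(−k_a t) = e^(−2.16×1.281) = 0.06290.
D = 6.008 × (0.6545 − 0.06290) + 1.71 × 0.06290 = 3.554 + 0.1076 = 3.662 mg/L.
DO = C_s − D = 10.1 − 3.662 = 6.438 mg/L.

DO ≈ 6.44 mg/L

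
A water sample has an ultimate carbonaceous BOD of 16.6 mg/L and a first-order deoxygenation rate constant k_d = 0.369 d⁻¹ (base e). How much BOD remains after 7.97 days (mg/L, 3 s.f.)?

L ≈ 0.877 mg/L

L_t = L₀ e^(−k_d t) = 16.6 × e^(−0.369×7.97) = 16.6 × 0.05282 = 0.8768 mg/L.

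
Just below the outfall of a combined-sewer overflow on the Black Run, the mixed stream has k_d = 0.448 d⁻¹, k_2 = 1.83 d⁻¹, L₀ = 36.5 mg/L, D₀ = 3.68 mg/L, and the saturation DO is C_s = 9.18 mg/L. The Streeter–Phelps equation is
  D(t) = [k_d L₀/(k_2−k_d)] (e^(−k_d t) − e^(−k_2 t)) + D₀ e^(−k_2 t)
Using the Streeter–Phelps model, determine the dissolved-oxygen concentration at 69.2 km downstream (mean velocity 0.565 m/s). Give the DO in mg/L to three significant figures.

DO ≈ 3.52 mg/L

Travel time t = x/v = 69.2 km / (0.565 m/s) = 69200 m / 0.565 m/s = 122500 s = 1.418 d.
k_d L₀/(k_2−k_d) = 0.448×36.5/(1.83−0.448) = 16.35/1.382 = 11.83 mg/L.
e^(−k_d t) = e^(−0.448×1.418) = 0.5299; e^(−k_2 t) = e^(−1.83×1.418) = 0.07471.
D = 11.83 × (0.5299 − 0.07471) + 3.68 × 0.07471 = 5.386 + 0.2749 = 5.661 mg/L.
DO = C_s − D = 9.18 − 5.661 = 3.519 mg/L.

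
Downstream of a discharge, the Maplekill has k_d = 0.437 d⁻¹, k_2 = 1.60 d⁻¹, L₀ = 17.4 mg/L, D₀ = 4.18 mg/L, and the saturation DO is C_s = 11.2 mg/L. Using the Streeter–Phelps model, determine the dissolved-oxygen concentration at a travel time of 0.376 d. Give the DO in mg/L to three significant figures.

DO ≈ 6.94 mg/L

k_d L₀/(k_2−k_d) = 0.437×17.4/(1.60−0.437) = 7.604/1.163 = 6.538 mg/L.
e^(−k_d t) = e^(−0.437×0.3760) = 0.8485; e^(−k_2 t) = e^(−1.60×0.3760) = 0.5479.
D = 6.538 × (0.8485 − 0.5479) + 4.18 × 0.5479 = 1.965 + 2.290 = 4.255 mg/L.
DO = C_s − D = 11.2 − 4.255 = 6.945 mg/L.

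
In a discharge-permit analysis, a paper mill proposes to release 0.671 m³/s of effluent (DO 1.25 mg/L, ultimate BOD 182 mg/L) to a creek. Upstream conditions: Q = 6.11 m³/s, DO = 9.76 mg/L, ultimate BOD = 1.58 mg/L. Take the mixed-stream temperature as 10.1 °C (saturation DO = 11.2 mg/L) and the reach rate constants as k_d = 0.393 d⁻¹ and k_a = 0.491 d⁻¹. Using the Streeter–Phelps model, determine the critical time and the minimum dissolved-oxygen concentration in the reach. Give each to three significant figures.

t_c ≈ 1.97 d; minimum DO ≈ 4.02 mg/L

Mixed DO = (6.11×9.76 + 0.671×1.25)/(6.11+0.671) = 60.47/6.781 = 8.918 mg/L.
Mixed L₀ = (6.11×1.58 + 0.671×182)/(6.781) = 131.8/6.781 = 19.43 mg/L.
Initial deficit D₀ = C_s − DO₀ = 11.2 − 8.918 = 2.282 mg/L.
t_c = (1/0.09800) ln[(0.491/0.393)(1 − 2.282×0.09800/(0.393×19.43))] = 10.20 × ln(1.213) = 1.969 d.
D_c = (0.393/0.491) × 19.43 × e^(−0.393×1.969) = 0.8004 × 19.43 × 0.4613 = 7.176 mg/L.
Minimum DO = 11.2 − 7.176 = 4.024 mg/L.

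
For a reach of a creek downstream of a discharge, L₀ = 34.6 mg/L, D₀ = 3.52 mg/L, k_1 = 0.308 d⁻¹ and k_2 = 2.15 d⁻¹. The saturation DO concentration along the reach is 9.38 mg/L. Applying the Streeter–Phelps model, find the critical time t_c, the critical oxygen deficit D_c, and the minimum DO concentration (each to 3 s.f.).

With k_2/k_1 = 6.981 and 1 − D₀(k_2−k_1)/(k_1 L₀) = 0.3916,
t_c = ln(6.981 × 0.3916) / (2.15 − 0.308) = ln(2.733) / 1.842 = 1.006/1.842 = 0.5459 d.
L(t_c) = L₀ e^(−k_1 t_c) = 34.6 × 0.8452 = 29.25 mg/L, and at the critical point k_2 D_c = k_1 L, so D_c = (0.308/2.15) × 29.25 = 4.190 mg/L.
Minimum DO = C_s − D_c = 9.38 − 4.190 = 5.190 mg/L.

t_c ≈ 0.546 d; D_c ≈ 4.19 mg/L; min DO ≈ 5.19 mg/L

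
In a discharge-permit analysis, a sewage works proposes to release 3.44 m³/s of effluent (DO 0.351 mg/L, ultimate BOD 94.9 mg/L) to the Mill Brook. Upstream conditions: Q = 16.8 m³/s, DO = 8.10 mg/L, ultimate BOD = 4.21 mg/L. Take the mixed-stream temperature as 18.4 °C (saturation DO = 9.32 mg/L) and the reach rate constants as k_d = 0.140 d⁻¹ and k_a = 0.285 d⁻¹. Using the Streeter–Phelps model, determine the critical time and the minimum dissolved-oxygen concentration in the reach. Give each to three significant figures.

t_c ≈ 3.91 d; minimum DO ≈ 3.74 mg/L

Mixed DO = (16.8×8.10 + 3.44×0.351)/(16.8+3.44) = 137.3/20.24 = 6.783 mg/L.
Mixed L₀ = (16.8×4.21 + 3.44×94.9)/(20.24) = 397.2/20.24 = 19.62 mg/L.
Initial deficit D₀ = C_s − DO₀ = 9.32 − 6.783 = 2.537 mg/L.
t_c = (1/0.1450) ln[(0.285/0.140)(1 − 2.537×0.1450/(0.140×19.62))] = 6.897 × ln(1.763) = 3.911 d.
D_c = (0.140/0.285) × 19.62 × e^(−0.140×3.911) = 0.4912 × 19.62 × 0.5784 = 5.575 mg/L.
Minimum DO = 9.32 − 5.575 = 3.745 mg/L.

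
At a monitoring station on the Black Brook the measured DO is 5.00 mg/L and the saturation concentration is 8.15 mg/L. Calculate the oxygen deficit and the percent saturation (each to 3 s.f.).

D ≈ 3.15 mg/L; 61.3 % saturation

D = C_s − C = 8.15 − 5.00 = 3.15 mg/L.
% saturation = 5.00/8.15 × 100 = 61.3 %.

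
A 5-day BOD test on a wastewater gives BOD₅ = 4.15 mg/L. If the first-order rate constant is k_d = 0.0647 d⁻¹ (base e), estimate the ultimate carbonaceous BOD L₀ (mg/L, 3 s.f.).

BOD₅ = L₀(1 − e^(−5k_d)) ⇒ L₀ = BOD₅ / (1 − e^(−5×0.0647))
= 4.15 / (1 − 0.7236) = 4.15 / 0.2764 = 15.02 mg/L.

L₀ ≈ 15.0 mg/L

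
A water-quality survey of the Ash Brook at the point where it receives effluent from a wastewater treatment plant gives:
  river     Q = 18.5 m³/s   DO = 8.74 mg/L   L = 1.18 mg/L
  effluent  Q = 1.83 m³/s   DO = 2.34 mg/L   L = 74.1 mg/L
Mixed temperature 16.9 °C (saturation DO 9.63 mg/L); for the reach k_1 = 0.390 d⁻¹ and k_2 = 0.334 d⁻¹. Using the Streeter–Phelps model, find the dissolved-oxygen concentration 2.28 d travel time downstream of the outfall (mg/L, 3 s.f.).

Mixed DO = (18.5×8.74 + 1.83×2.34)/(18.5+1.83) = 166.0/20.33 = 8.164 mg/L.
Mixed L₀ = (18.5×1.18 + 1.83×74.1)/(20.33) = 157.4/20.33 = 7.744 mg/L.
Initial deficit D₀ = C_s − DO₀ = 9.63 − 8.164 = 1.466 mg/L.
D(2.28) = [0.390×7.744/(0.334−0.390)](e^(−0.390×2.28) − e^(−0.334×2.28)) + 1.466 e^(−0.334×2.28)
= -53.93 × (0.4110 − 0.4670) + 1.466 × 0.4670 = 3.703 mg/L.
DO = 9.63 − 3.703 = 5.927 mg/L.

DO ≈ 5.93 mg/L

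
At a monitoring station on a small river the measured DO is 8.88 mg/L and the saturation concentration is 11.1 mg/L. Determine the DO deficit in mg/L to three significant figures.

D = C_s − C = 11.1 − 8.88 = 2.22 mg/L.

D ≈ 2.22 mg/L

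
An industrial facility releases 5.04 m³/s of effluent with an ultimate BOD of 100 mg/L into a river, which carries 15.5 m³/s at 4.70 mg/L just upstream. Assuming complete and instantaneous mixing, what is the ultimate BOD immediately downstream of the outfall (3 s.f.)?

28.1 mg/L

Flow-weighted mixing: C = (Q_r C_r + Q_w C_w)/(Q_r + Q_w)
= (15.5×4.70 + 5.04×100)/(15.5 + 5.04) = 576.9/20.54 = 28.08 mg/L.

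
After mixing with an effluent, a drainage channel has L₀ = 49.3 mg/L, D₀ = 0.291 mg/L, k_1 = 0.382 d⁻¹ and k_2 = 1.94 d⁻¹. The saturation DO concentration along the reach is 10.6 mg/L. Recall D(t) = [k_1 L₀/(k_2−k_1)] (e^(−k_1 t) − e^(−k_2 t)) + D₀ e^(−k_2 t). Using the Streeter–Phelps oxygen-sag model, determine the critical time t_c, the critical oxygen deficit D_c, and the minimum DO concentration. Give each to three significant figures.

t_c ≈ 1.03 d; D_c ≈ 6.56 mg/L; min DO ≈ 4.04 mg/L

t_c = [1/(k_2−k_1)] ln[(k_2/k_1)(1 − D₀(k_2−k_1)/(k_1 L₀))]
= [1/(1.94−0.382)] ln[(1.94/0.382)(1 − 0.291×1.558/(0.382×49.3))]
= (1/1.558) ln[5.079 × 0.9759] = 0.6418 × ln(4.956) = 0.6418 × 1.601 = 1.027 d.
D_c = (k_1/k_2) L₀ e^(−k_1 t_c) = (0.382/1.94) × 49.3 × e^(−0.382×1.027) = 0.1969 × 49.3 × 0.6754 = 6.556 mg/L.
Minimum DO = C_s − D_c = 10.6 − 6.556 = 4.044 mg/L.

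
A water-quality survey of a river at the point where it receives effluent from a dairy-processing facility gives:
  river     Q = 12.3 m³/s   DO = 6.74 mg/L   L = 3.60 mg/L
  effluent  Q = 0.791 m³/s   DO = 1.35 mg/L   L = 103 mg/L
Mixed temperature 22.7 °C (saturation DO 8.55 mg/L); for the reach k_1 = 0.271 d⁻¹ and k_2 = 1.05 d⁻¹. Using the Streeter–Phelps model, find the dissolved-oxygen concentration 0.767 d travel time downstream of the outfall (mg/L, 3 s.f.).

Mixed DO = (12.3×6.74 + 0.791×1.35)/(12.3+0.791) = 83.97/13.09 = 6.414 mg/L.
Mixed L₀ = (12.3×3.60 + 0.791×103)/(13.09) = 125.8/13.09 = 9.606 mg/L.
Initial deficit D₀ = C_s − DO₀ = 8.55 − 6.414 = 2.136 mg/L.
D(0.767) = [0.271×9.606/(1.05−0.271)](e^(−0.271×0.767) − e^(−1.05×0.767)) + 2.136 e^(−1.05×0.767)
= 3.342 × (0.8123 − 0.4469) + 2.136 × 0.4469 = 2.176 mg/L.
DO = 8.55 − 2.176 = 6.374 mg/L.

DO ≈ 6.37 mg/L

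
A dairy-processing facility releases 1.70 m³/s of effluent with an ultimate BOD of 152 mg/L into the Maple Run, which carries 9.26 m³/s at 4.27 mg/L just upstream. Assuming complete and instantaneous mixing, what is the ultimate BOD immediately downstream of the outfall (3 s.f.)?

27.2 mg/L

Flow-weighted mixing: C = (Q_r C_r + Q_w C_w)/(Q_r + Q_w)
= (9.26×4.27 + 1.70×152)/(9.26 + 1.70) = 297.9/10.96 = 27.18 mg/L.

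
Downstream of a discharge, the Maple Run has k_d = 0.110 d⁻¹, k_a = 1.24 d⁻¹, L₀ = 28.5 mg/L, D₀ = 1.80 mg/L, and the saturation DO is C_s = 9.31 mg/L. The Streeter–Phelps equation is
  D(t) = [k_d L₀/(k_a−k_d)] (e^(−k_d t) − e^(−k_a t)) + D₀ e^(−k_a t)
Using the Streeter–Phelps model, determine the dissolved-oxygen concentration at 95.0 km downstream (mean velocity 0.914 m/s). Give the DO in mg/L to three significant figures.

Travel time t = x/v = 95.0 km / (0.914 m/s) = 95000 m / 0.914 m/s = 103900 s = 1.203 d.
k_d L₀/(k_a−k_d) = 0.110×28.5/(1.24−0.110) = 3.135/1.130 = 2.774 mg/L.
e^(−k_d t) = e^(−0.110×1.203) = 0.8761; e^(−k_a t) = e^(−1.24×1.203) = 0.2250.
D = 2.774 × (0.8761 − 0.2250) + 1.80 × 0.2250 = 1.806 + 0.4050 = 2.211 mg/L.
DO = C_s − D = 9.31 − 2.211 = 7.099 mg/L.

DO ≈ 7.10 mg/L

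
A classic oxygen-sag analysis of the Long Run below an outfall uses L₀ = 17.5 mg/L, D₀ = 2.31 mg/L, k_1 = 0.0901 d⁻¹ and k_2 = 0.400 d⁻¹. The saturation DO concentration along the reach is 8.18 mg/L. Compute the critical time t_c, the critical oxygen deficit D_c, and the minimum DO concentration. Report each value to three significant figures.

With k_2/k_1 = 4.440 and 1 − D₀(k_2−k_1)/(k_1 L₀) = 0.5460,
t_c = ln(4.440 × 0.5460) / (0.400 − 0.0901) = ln(2.424) / 0.3099 = 0.8854/0.3099 = 2.857 d.
L(t_c) = L₀ e^(−k_1 t_c) = 17.5 × 0.7730 = 13.53 mg/L, and at the critical point k_2 D_c = k_1 L, so D_c = (0.0901/0.400) × 13.53 = 3.047 mg/L.
Minimum DO = C_s − D_c = 8.18 − 3.047 = 5.133 mg/L.

t_c ≈ 2.86 d; D_c ≈ 3.05 mg/L; min DO ≈ 5.13 mg/L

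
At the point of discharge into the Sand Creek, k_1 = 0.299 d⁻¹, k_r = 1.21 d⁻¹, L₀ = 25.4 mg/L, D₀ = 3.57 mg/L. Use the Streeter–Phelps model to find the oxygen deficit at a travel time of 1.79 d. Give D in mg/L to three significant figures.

k_1 L₀/(k_r−k_1) = 0.299×25.4/(1.21−0.299) = 7.595/0.9110 = 8.337 mg/L.
e^(−k_1 t) = e^(−0.299×1.790) = 0.5855; e^(−k_r t) = e^(−1.21×1.790) = 0.1146.
D = 8.337 × (0.5855 − 0.1146) + 3.57 × 0.1146 = 3.926 + 0.4093 = 4.335 mg/L.

D ≈ 4.33 mg/L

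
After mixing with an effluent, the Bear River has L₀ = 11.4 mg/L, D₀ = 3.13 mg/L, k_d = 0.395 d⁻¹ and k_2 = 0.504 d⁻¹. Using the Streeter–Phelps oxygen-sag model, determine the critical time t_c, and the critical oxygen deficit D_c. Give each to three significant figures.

t_c ≈ 1.51 d; D_c ≈ 4.92 mg/L

With k_2/k_d = 1.276 and 1 − D₀(k_2−k_d)/(k_d L₀) = 0.9242,
t_c = ln(1.276 × 0.9242) / (0.504 − 0.395) = ln(1.179) / 0.1090 = 0.1649/0.1090 = 1.513 d.
L(t_c) = L₀ e^(−k_d t_c) = 11.4 × 0.5501 = 6.272 mg/L, and at the critical point k_2 D_c = k_d L, so D_c = (0.395/0.504) × 6.272 = 4.915 mg/L.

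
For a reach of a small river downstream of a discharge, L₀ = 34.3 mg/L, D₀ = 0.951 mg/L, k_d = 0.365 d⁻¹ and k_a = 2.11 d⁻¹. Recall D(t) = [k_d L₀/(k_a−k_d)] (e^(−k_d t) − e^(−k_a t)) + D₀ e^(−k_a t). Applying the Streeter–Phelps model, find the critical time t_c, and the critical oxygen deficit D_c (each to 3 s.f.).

t_c = [1/(k_a−k_d)] ln[(k_a/k_d)(1 − D₀(k_a−k_d)/(k_d L₀))]
= [1/(2.11−0.365)] ln[(2.11/0.365)(1 − 0.951×1.745/(0.365×34.3))]
= (1/1.745) ln[5.781 × 0.8674] = 0.5731 × ln(5.015) = 0.5731 × 1.612 = 0.9240 d.
L(t_c) = L₀ e^(−k_d t_c) = 34.3 × 0.7137 = 24.48 mg/L, and at the critical point k_a D_c = k_d L, so D_c = (0.365/2.11) × 24.48 = 4.235 mg/L.

t_c ≈ 0.924 d; D_c ≈ 4.23 mg/L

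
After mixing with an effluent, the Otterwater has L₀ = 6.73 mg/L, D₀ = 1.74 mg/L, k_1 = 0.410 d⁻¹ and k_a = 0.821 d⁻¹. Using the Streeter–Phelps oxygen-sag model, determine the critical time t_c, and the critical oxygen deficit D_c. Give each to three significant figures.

t_c = [1/(k_a−k_1)] ln[(k_a/k_1)(1 − D₀(k_a−k_1)/(k_1 L₀))]
= [1/(0.821−0.410)] ln[(0.821/0.410)(1 − 1.74×0.4110/(0.410×6.73))]
= (1/0.4110) ln[2.002 × 0.7408] = 2.433 × ln(1.483) = 2.433 × 0.3944 = 0.9596 d.
L(t_c) = L₀ e^(−k_1 t_c) = 6.73 × 0.6747 = 4.541 mg/L, and at the critical point k_a D_c = k_1 L, so D_c = (0.410/0.821) × 4.541 = 2.268 mg/L.

t_c ≈ 0.960 d; D_c ≈ 2.27 mg/L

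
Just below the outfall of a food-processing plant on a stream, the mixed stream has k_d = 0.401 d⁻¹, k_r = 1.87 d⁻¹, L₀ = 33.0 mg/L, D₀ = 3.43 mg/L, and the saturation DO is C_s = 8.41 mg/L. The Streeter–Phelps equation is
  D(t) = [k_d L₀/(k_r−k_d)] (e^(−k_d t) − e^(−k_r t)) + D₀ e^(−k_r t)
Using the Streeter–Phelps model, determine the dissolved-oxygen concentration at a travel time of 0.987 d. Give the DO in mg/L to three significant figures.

k_d L₀/(k_r−k_d) = 0.401×33.0/(1.87−0.401) = 13.23/1.469 = 9.008 mg/L.
e^(−k_d t) = e^(−0.401×0.9870) = 0.6732; e^(−k_r t) = e^(−1.87×0.9870) = 0.1579.
D = 9.008 × (0.6732 − 0.1579) + 3.43 × 0.1579 = 4.641 + 0.5417 = 5.183 mg/L.
DO = C_s − D = 8.41 − 5.183 = 3.227 mg/L.

DO ≈ 3.23 mg/L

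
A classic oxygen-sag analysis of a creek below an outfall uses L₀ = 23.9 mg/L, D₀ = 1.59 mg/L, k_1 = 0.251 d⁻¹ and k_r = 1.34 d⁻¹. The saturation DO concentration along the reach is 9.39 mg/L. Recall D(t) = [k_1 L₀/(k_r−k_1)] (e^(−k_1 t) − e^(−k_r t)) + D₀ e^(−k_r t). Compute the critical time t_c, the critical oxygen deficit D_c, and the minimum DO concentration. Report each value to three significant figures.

With k_r/k_1 = 5.339 and 1 − D₀(k_r−k_1)/(k_1 L₀) = 0.7114,
t_c = ln(5.339 × 0.7114) / (1.34 − 0.251) = ln(3.798) / 1.089 = 1.334/1.089 = 1.225 d.
L(t_c) = L₀ e^(−k_1 t_c) = 23.9 × 0.7352 = 17.57 mg/L, and at the critical point k_r D_c = k_1 L, so D_c = (0.251/1.34) × 17.57 = 3.292 mg/L.
Minimum DO = C_s − D_c = 9.39 − 3.292 = 6.098 mg/L.

t_c ≈ 1.23 d; D_c ≈ 3.29 mg/L; min DO ≈ 6.10 mg/L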